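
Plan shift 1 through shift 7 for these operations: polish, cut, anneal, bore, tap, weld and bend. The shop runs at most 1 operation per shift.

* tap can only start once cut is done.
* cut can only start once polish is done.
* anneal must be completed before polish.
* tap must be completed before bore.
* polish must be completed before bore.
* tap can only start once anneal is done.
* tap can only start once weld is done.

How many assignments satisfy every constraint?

28

Splitting on polish: it can be shift 2 (10), shift 3 (12), shift 4 (6). Listing each branch's schedules as (cut, anneal, bore, tap, weld, bend) by shift number:
polish=shift 2: (3,1,6,5,4,7) (3,1,7,5,4,6) (3,1,7,6,4,5) (3,1,7,6,5,4) (4,1,6,5,3,7) (4,1,7,5,3,6) (4,1,7,6,3,5) (4,1,7,6,5,3) (5,1,7,6,3,4) (5,1,7,6,4,3) — 10.
polish=shift 3: (4,1,6,5,2,7) (4,1,7,5,2,6) (4,1,7,6,2,5) (4,1,7,6,5,2) (4,2,6,5,1,7) (4,2,7,5,1,6) (4,2,7,6,1,5) (4,2,7,6,5,1) (5,1,7,6,2,4) (5,1,7,6,4,2) (5,2,7,6,1,4) (5,2,7,6,4,1) — 12.
polish=shift 4: (5,1,7,6,2,3) (5,1,7,6,3,2) (5,2,7,6,1,3) (5,2,7,6,3,1) (5,3,7,6,1,2) (5,3,7,6,2,1) — 6.
Summing: 10 + 12 + 6 = 28.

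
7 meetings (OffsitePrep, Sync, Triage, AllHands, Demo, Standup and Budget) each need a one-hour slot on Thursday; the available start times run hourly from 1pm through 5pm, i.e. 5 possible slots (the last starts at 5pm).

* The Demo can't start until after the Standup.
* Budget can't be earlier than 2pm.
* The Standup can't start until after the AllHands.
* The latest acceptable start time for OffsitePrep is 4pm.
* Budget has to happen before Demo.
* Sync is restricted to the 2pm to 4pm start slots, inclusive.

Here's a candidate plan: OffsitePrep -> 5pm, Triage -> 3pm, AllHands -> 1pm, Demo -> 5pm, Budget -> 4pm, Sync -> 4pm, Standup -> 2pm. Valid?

No — it violates: The latest acceptable start time for OffsitePrep is 4pm

The Demo can't start until after the Standup — holds.
Sync is restricted to the 2pm to 4pm start slots, inclusive — holds.
The latest acceptable start time for OffsitePrep is 4pm — violated.
Budget has to happen before Demo — holds.
Budget can't be earlier than 2pm — holds.
The Standup can't start until after the AllHands — holds.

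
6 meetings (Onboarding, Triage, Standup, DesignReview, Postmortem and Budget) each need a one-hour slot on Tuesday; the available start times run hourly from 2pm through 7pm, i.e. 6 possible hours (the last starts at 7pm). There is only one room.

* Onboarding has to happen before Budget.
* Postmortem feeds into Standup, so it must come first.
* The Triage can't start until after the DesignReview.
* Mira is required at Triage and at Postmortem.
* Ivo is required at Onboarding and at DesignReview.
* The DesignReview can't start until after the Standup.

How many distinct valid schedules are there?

Splitting on Onboarding: it can be 2pm (5), 3pm (4), 4pm (3), 5pm (2), 6pm (1). Listing each branch's schedules as (Triage, Standup, DesignReview, Postmortem, Budget):
Onboarding=2pm: (6pm,4pm,5pm,3pm,7pm) (7pm,4pm,5pm,3pm,6pm) (7pm,4pm,6pm,3pm,5pm) (7pm,5pm,6pm,3pm,4pm) (7pm,5pm,6pm,4pm,3pm) — 5.
Onboarding=3pm: (6pm,4pm,5pm,2pm,7pm) (7pm,4pm,5pm,2pm,6pm) (7pm,4pm,6pm,2pm,5pm) (7pm,5pm,6pm,2pm,4pm) — 4.
Onboarding=4pm: (6pm,3pm,5pm,2pm,7pm) (7pm,3pm,5pm,2pm,6pm) (7pm,3pm,6pm,2pm,5pm) — 3.
Onboarding=5pm: (6pm,3pm,4pm,2pm,7pm) (7pm,3pm,4pm,2pm,6pm) — 2.
Onboarding=6pm: (5pm,3pm,4pm,2pm,7pm) — 1.
Summing: 5 + 4 + 3 + 2 + 1 = 15.

15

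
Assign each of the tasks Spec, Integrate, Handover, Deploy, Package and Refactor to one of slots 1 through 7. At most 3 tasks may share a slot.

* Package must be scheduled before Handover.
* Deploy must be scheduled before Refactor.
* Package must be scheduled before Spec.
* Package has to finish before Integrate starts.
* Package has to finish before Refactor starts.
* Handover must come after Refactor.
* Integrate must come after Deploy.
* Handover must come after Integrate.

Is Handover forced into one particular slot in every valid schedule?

Handover can be 3 (e.g. Spec in 2, Deploy in 1, Handover in 3, Refactor in 2, Integrate in 2, Package in 1) or 4 (e.g. Deploy in 1; Integrate in 2; Refactor in 2; Package in 1; Handover in 4; Spec in 2).

No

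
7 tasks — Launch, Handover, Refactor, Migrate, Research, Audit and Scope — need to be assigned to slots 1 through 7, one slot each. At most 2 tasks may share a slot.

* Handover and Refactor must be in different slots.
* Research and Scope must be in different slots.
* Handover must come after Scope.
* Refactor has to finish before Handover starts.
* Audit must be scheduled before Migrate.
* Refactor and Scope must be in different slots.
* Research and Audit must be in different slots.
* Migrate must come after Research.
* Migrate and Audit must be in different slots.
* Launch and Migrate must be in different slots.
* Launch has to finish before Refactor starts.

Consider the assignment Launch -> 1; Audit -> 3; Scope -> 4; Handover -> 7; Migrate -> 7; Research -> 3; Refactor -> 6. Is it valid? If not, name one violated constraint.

Handover and Refactor must be in different slots — holds.
Launch and Migrate must be in different slots — holds.
Refactor and Scope must be in different slots — holds.
Migrate must come after Research — holds.
Audit must be scheduled before Migrate — holds.
At most 2 tasks may share a slot — holds.
Refactor has to finish before Handover starts — holds.
Research and Audit must be in different slots — violated.
Research and Scope must be in different slots — holds.
Launch has to finish before Refactor starts — holds.
Migrate and Audit must be in different slots — holds.
Handover must come after Scope — holds.

Invalid. Research and Audit must be in different slots.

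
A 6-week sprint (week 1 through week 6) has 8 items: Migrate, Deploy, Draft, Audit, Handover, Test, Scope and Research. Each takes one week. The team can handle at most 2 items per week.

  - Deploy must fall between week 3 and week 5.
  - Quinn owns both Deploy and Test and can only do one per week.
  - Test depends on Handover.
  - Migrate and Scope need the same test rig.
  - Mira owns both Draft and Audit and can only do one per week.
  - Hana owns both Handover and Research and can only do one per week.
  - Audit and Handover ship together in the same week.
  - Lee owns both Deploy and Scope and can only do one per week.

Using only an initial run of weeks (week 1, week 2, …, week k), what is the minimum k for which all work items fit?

4

The precedence chain requires at least 2 distinct weeks.
With at most 2 per week and 8 work items, at least 4 weeks are needed.
Deploy can't be placed before week 3, so the schedule must run through at least week 3.
4 works (last occupied week: week 4): for example Test=week 2, Migrate=week 2, Audit=week 1, Research=week 4, Handover=week 1, Deploy=week 3, Draft=week 3, Scope=week 4.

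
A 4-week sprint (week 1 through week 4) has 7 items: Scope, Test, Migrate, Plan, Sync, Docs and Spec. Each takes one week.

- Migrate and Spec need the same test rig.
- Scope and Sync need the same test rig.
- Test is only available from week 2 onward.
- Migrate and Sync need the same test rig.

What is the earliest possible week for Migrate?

Migrate at week 1 is achievable: Migrate -> week 1, Plan -> week 1, Docs -> week 1, Sync -> week 2, Scope -> week 1, Spec -> week 2, Test -> week 2.

week 1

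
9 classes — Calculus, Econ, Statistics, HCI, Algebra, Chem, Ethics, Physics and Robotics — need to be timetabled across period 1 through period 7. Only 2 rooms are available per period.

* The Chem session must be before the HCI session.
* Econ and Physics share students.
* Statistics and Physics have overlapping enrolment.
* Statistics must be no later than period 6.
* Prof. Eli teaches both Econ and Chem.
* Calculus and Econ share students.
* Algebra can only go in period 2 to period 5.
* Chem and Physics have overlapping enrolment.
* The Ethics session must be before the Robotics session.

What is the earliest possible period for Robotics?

Precedence pushes Robotics to at least period 2.
Robotics at period 2 is achievable: Chem=period 3, Econ=period 4, Ethics=period 1, Algebra=period 2, Robotics=period 2, Statistics=period 1, Calculus=period 3, HCI=period 4, Physics=period 5.

period 2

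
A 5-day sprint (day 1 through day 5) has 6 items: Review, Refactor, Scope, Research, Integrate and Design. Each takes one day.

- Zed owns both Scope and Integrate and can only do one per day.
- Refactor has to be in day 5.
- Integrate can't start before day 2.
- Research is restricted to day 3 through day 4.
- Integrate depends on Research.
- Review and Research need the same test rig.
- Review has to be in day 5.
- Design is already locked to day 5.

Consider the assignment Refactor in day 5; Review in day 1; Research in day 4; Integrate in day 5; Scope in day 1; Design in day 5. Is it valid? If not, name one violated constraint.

Review has to be in day 5 — violated.
Review and Research need the same test rig — holds.
Research is restricted to day 3 through day 4 — holds.
Integrate can't start before day 2 — holds.
Integrate depends on Research — holds.
Zed owns both Scope and Integrate and can only do one per day — holds.
Design is already locked to day 5 — holds.
Refactor has to be in day 5 — holds.

No. Review has to be in day 5 is not satisfied.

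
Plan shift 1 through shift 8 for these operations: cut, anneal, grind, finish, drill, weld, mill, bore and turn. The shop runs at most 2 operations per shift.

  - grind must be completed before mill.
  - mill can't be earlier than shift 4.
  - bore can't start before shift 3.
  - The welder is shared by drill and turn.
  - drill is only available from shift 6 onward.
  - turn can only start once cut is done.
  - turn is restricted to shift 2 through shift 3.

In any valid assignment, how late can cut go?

shift 2

Downstream work caps cut at shift 2.
cut at shift 2 is achievable: grind in shift 1, cut in shift 2, bore in shift 3, anneal in shift 1, weld in shift 4, turn in shift 3, mill in shift 4, drill in shift 6, finish in shift 2.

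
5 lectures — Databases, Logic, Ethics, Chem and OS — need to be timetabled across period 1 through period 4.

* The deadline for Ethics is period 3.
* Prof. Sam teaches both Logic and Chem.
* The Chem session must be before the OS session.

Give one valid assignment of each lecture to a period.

Ethics in period 1; Databases in period 1; OS in period 2; Chem in period 1; Logic in period 2

Checking: Chem(period 1) before OS(period 2); Logic(period 2) != Chem(period 1); Ethics=period 1 in [period 1,period 3].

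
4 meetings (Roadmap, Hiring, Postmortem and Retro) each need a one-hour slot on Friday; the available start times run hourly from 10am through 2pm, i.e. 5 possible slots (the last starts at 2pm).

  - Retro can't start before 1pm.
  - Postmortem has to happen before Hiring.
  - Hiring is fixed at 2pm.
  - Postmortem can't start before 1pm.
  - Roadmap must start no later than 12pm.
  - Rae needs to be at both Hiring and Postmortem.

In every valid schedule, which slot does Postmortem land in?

Postmortem's window is 1pm–2pm.
Hiring is fixed at 2pm, and Postmortem can't share a slot with Hiring.
So Postmortem must be 1pm.

1pm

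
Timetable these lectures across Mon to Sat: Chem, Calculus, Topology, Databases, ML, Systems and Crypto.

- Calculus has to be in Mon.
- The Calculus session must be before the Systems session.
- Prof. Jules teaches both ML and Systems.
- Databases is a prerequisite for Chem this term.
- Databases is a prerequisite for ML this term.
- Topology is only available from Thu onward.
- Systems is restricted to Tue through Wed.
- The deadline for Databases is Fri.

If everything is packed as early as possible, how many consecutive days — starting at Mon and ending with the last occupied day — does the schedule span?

The precedence chain requires at least 2 distinct days.
Topology can't be placed before Thu — that is day 4 counting from Mon — so the schedule must run through at least 4 days.
4 works (last occupied day: Thu): for example Crypto in Mon, Databases in Mon, Systems in Tue, ML in Wed, Topology in Thu, Calculus in Mon, Chem in Tue.

4 days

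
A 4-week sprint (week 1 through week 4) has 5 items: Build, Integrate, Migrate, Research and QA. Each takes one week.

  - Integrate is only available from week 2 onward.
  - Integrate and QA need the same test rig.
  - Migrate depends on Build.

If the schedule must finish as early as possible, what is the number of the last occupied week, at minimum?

week 2

The precedence chain requires at least 2 distinct weeks.
2 works (last occupied week: week 2): for example Research in week 1; Build in week 1; QA in week 1; Migrate in week 2; Integrate in week 2.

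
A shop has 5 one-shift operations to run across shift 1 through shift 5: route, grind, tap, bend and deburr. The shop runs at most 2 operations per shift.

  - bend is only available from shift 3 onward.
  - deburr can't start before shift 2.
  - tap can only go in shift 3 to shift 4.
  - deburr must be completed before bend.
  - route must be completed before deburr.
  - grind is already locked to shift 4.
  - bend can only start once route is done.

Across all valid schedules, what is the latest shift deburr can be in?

Deburr is available from shift 2; downstream work caps deburr at shift 4.
deburr at shift 4 is achievable: grind -> shift 4; bend -> shift 5; tap -> shift 3; deburr -> shift 4; route -> shift 1.

shift 4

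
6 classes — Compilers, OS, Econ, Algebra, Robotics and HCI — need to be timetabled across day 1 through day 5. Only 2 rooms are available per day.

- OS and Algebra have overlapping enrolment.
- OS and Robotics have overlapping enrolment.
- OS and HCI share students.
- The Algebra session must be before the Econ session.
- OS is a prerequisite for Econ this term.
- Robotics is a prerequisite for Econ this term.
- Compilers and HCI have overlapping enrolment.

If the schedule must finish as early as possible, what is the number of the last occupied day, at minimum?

The precedence chain requires at least 2 distinct days.
With at most 2 per day and 6 classes, at least 3 days are needed.
3 works (last occupied day: day 3): for example Econ in day 3; HCI in day 3; Robotics in day 2; Compilers in day 1; OS in day 1; Algebra in day 2.

3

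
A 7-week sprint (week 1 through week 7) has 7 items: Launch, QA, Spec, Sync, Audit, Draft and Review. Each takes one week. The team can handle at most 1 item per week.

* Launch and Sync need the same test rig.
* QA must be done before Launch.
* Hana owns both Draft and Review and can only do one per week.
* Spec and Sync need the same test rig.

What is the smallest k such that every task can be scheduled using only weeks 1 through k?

The precedence chain requires at least 2 distinct weeks.
With at most 1 per week and 7 tasks, at least 7 weeks are needed.
7 works (last occupied week: week 7): for example Draft -> week 6; Sync -> week 4; Review -> week 7; QA -> week 1; Spec -> week 3; Launch -> week 2; Audit -> week 5.

7 weeks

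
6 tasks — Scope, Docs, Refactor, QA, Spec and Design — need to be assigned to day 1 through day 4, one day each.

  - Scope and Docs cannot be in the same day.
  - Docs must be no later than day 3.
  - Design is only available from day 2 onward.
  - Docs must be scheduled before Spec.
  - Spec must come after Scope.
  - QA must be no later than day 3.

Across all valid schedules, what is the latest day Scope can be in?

Downstream work caps Scope at day 3.
Scope at day 3 is achievable: Docs -> day 1; Scope -> day 3; Refactor -> day 1; Design -> day 2; QA -> day 1; Spec -> day 4.

day 3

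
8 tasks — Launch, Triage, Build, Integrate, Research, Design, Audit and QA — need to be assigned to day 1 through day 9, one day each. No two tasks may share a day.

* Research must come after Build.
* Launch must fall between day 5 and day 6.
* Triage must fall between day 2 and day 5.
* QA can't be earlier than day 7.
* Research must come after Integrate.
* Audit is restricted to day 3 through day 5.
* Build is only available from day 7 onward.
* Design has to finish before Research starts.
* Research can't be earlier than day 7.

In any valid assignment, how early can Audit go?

day 3

Audit is available from day 3; Audit's own window allows nothing later than day 5.
Audit at day 3 is achievable: Build -> day 7, Launch -> day 5, Research -> day 8, QA -> day 9, Integrate -> day 1, Triage -> day 2, Design -> day 4, Audit -> day 3.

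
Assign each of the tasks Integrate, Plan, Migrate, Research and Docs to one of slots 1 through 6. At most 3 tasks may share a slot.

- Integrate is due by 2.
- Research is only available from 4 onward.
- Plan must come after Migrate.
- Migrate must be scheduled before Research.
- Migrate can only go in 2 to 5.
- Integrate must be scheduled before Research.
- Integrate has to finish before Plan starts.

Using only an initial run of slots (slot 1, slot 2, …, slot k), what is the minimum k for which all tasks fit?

4 slots

The precedence chain requires at least 2 distinct slots.
With at most 3 per slot and 5 tasks, at least 2 slots are needed.
Research can't be placed before 4, so the schedule must run through at least slot 4.
4 works (last occupied slot: 4): for example Research in 4, Docs in 1, Integrate in 1, Plan in 3, Migrate in 2.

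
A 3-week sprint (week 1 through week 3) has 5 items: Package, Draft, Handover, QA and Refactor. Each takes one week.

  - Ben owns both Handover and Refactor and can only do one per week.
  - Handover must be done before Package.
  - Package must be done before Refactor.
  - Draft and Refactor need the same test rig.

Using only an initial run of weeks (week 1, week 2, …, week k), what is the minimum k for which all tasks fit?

3 weeks

The precedence chain requires at least 3 distinct weeks.
3 works (last occupied week: week 3): for example Refactor -> week 3; Handover -> week 1; Draft -> week 1; QA -> week 1; Package -> week 2.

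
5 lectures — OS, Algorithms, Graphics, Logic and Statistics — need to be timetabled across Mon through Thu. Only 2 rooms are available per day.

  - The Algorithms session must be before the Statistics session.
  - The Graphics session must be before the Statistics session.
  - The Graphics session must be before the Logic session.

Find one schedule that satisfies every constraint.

Statistics in Tue, Logic in Tue, Graphics in Mon, OS in Wed, Algorithms in Mon

Checking: Algorithms(Mon) before Statistics(Tue); Graphics(Mon) before Statistics(Tue); Graphics(Mon) before Logic(Tue); max 2 per day (cap 2).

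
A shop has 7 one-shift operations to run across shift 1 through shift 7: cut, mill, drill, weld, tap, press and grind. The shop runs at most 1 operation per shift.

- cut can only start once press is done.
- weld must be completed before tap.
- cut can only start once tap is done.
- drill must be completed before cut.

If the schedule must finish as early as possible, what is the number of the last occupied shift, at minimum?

7

The precedence chain requires at least 3 distinct shifts.
With at most 1 per shift and 7 operations, at least 7 shifts are needed.
7 works (last occupied shift: shift 7): for example drill -> shift 3; press -> shift 4; tap -> shift 2; mill -> shift 6; cut -> shift 5; grind -> shift 7; weld -> shift 1.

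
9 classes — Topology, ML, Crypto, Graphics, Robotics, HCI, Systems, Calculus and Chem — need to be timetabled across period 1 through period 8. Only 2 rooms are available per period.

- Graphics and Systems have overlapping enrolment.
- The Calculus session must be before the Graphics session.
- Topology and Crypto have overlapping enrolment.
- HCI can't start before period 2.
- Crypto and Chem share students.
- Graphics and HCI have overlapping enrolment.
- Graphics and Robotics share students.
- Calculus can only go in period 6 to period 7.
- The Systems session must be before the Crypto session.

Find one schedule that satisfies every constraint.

Chem in period 4, Graphics in period 7, HCI in period 2, Calculus in period 6, Crypto in period 2, ML in period 3, Systems in period 1, Topology in period 1, Robotics in period 3

Checking: Systems(period 1) before Crypto(period 2); Calculus(period 6) before Graphics(period 7); Crypto(period 2) != Chem(period 4); Graphics(period 7) != HCI(period 2); Graphics(period 7) != Robotics(period 3); Graphics(period 7) != Systems(period 1); Topology(period 1) != Crypto(period 2); Calculus=period 6 in [period 6,period 7]; HCI=period 2 in [period 2,period 8]; max 2 per period (cap 2).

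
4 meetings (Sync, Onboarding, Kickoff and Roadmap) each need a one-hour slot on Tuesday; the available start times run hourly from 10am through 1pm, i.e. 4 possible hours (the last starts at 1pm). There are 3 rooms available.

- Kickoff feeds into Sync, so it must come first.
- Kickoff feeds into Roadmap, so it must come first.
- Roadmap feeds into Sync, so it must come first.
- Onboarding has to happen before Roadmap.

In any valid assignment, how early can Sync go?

12pm

Precedence pushes Sync to at least 12pm.
Sync at 12pm is achievable: Sync=12pm, Roadmap=11am, Onboarding=10am, Kickoff=10am.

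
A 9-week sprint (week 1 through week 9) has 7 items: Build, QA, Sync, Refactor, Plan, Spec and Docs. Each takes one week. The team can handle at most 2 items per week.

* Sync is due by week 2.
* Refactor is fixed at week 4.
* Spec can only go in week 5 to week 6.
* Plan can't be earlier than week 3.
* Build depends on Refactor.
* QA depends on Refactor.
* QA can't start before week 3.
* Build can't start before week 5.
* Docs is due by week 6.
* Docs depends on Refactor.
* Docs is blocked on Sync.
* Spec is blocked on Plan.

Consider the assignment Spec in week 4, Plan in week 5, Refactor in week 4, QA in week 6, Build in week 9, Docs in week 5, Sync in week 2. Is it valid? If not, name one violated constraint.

Sync is due by week 2 — holds.
Plan can't be earlier than week 3 — holds.
Spec is blocked on Plan — violated.
The team can handle at most 2 items per week — holds.
Docs is due by week 6 — holds.
Docs is blocked on Sync — holds.
Build can't start before week 5 — holds.
Build depends on Refactor — holds.
QA can't start before week 3 — holds.
Docs depends on Refactor — holds.
Refactor is fixed at week 4 — holds.
QA depends on Refactor — holds.
Spec can only go in week 5 to week 6 — violated.

No — it violates: Spec is blocked on Plan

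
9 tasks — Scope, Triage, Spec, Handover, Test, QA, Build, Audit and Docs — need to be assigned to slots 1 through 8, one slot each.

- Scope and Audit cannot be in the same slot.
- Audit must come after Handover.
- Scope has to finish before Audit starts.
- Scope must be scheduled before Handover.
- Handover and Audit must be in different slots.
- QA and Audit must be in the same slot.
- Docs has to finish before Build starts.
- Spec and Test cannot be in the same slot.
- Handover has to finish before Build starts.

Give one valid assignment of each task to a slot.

Spec=1; Audit=3; Handover=2; Docs=1; Triage=1; Build=3; QA=3; Test=2; Scope=1

Checking: Scope(1) before Handover(2); Docs(1) before Build(3); Handover(2) before Audit(3); Handover(2) before Build(3); Scope(1) before Audit(3); Spec(1) != Test(2); Handover(2) != Audit(3); Scope(1) != Audit(3); QA = Audit = 3.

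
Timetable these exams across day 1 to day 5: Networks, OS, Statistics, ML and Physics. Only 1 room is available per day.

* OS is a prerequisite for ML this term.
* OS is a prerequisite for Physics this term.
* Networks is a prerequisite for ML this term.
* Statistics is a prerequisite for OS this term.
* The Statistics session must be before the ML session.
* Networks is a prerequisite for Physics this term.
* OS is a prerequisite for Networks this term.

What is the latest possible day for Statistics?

day 1

Downstream work caps Statistics at day 2.
Statistics at day 1 is achievable: Statistics -> day 1; OS -> day 2; ML -> day 4; Networks -> day 3; Physics -> day 5.
Nothing later works — the capacity limit rule out every day after day 1.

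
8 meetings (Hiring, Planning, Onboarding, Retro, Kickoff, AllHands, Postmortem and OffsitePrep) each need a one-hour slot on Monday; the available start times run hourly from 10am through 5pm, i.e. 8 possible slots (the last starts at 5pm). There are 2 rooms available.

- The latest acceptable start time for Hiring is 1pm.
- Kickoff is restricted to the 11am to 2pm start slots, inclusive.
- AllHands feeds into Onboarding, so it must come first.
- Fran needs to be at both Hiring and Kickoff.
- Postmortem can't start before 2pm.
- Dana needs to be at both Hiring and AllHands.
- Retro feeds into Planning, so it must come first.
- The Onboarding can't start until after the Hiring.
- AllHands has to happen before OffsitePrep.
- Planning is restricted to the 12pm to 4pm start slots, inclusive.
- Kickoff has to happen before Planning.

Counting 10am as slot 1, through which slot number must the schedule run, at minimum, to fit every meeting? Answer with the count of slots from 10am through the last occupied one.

5 slots

The precedence chain requires at least 2 distinct slots.
With at most 2 per slot and 8 meetings, at least 4 slots are needed.
Postmortem can't be placed before 2pm — that is slot 5 counting from 10am — so the schedule must run through at least 5 slots.
5 works (last occupied slot: 2pm): for example Retro in 10am; Kickoff in 11am; Hiring in 10am; Postmortem in 2pm; AllHands in 11am; Onboarding in 12pm; OffsitePrep in 1pm; Planning in 12pm.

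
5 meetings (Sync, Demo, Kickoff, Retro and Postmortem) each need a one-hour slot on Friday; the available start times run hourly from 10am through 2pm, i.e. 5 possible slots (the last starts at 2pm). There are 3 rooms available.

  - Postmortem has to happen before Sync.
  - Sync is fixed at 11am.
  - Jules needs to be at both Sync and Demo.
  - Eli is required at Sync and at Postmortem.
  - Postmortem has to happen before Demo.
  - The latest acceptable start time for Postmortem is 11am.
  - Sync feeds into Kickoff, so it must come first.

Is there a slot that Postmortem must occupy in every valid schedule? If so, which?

Postmortem's window is 10am–11am.
Sync is fixed at 11am, and Postmortem can't share a slot with Sync.
So Postmortem must be 10am.

10am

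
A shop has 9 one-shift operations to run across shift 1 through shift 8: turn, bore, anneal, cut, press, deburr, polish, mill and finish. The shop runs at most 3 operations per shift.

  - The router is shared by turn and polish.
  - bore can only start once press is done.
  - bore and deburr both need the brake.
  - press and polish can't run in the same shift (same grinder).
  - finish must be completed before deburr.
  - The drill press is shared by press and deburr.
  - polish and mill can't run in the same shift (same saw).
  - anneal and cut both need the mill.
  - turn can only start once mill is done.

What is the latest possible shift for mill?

shift 7

Downstream work caps mill at shift 7.
mill at shift 7 is achievable: press -> shift 1; turn -> shift 8; mill -> shift 7; polish -> shift 2; anneal -> shift 1; bore -> shift 2; finish -> shift 1; deburr -> shift 3; cut -> shift 2.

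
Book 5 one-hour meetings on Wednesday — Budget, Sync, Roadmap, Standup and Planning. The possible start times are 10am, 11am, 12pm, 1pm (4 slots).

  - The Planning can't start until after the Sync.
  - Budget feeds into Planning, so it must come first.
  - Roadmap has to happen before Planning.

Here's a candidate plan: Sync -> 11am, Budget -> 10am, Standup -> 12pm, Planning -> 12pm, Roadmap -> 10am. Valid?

The Planning can't start until after the Sync — holds.
Roadmap has to happen before Planning — holds.
Budget feeds into Planning, so it must come first — holds.

Valid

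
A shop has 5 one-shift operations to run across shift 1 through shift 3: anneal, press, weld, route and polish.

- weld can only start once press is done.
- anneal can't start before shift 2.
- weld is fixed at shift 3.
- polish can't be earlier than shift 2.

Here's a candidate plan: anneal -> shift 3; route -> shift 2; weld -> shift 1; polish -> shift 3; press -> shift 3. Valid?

weld can only start once press is done — violated.
anneal can't start before shift 2 — holds.
polish can't be earlier than shift 2 — holds.
weld is fixed at shift 3 — violated.

No — it violates: weld can only start once press is done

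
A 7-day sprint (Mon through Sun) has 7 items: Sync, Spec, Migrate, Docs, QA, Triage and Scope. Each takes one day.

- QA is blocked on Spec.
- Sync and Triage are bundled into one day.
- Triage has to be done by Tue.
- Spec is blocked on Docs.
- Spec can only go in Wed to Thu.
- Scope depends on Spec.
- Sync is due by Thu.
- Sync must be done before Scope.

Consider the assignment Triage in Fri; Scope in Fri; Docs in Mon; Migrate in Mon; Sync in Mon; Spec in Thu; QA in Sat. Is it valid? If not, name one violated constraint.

Triage has to be done by Tue — violated.
QA is blocked on Spec — holds.
Sync is due by Thu — holds.
Scope depends on Spec — holds.
Spec is blocked on Docs — holds.
Sync must be done before Scope — holds.
Spec can only go in Wed to Thu — holds.
Sync and Triage are bundled into one day — violated.

Invalid. Triage has to be done by Tue.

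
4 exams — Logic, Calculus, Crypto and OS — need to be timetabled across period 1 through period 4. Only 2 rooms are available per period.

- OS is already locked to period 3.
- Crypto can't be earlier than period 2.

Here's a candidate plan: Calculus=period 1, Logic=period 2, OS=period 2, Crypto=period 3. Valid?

No — it violates: OS is already locked to period 3

Only 2 rooms are available per period — holds.
Crypto can't be earlier than period 2 — holds.
OS is already locked to period 3 — violated.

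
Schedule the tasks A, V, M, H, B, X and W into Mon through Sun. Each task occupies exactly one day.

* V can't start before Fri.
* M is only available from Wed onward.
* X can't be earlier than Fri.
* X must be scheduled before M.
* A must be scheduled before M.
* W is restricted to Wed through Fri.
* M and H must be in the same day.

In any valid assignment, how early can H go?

H must be in the same day as M, which can't be before Sat, so H is at least Sat.
H at Sat is achievable: B in Mon; W in Wed; A in Mon; H in Sat; M in Sat; X in Fri; V in Fri.

Sat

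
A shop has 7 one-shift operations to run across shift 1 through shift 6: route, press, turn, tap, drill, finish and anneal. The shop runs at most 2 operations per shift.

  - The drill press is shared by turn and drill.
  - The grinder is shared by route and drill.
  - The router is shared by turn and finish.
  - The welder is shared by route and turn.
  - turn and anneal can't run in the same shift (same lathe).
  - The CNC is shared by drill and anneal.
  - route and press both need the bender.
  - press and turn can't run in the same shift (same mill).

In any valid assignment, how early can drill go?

shift 1

drill at shift 1 is achievable: tap in shift 2; finish in shift 4; route in shift 2; anneal in shift 4; press in shift 1; turn in shift 3; drill in shift 1.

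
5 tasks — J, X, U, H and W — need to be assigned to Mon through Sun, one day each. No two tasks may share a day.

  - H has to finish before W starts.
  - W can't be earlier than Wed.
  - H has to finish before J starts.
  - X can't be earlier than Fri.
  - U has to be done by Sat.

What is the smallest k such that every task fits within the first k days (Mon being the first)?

The precedence chain requires at least 2 distinct days.
With at most 1 per day and 5 tasks, at least 5 days are needed.
X can't be placed before Fri — that is day 5 counting from Mon — so the schedule must run through at least 5 days.
5 works (last occupied day: Fri): for example W in Wed, X in Fri, J in Tue, U in Thu, H in Mon.

5 days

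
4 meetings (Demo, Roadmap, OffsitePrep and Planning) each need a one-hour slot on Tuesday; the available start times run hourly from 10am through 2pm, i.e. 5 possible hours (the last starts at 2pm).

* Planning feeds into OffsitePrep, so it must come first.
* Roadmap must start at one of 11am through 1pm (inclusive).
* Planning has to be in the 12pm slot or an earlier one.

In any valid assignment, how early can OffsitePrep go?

11am

Precedence pushes OffsitePrep to at least 11am.
OffsitePrep at 11am is achievable: Planning=10am; Roadmap=11am; OffsitePrep=11am; Demo=10am.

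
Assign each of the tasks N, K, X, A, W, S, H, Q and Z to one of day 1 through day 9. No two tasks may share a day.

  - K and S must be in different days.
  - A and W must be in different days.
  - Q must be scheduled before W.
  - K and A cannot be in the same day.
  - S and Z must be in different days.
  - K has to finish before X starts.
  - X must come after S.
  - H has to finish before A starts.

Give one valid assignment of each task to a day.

Q=day 6, A=day 5, X=day 3, H=day 4, K=day 1, Z=day 9, S=day 2, W=day 7, N=day 8

Checking: K(day 1) before X(day 3); H(day 4) before A(day 5); Q(day 6) before W(day 7); S(day 2) before X(day 3); K(day 1) != S(day 2); K(day 1) != A(day 5); S(day 2) != Z(day 9); A(day 5) != W(day 7); max 1 per day (cap 1).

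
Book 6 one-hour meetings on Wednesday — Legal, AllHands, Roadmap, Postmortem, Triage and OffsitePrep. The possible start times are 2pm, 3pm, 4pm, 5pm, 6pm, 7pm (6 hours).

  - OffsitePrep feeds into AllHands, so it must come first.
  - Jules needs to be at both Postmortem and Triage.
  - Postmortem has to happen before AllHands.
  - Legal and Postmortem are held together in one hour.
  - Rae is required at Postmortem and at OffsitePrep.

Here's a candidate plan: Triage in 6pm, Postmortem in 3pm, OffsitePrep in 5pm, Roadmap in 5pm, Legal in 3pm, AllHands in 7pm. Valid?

Yes

Jules needs to be at both Postmortem and Triage — holds.
Rae is required at Postmortem and at OffsitePrep — holds.
Legal and Postmortem are held together in one hour — holds.
OffsitePrep feeds into AllHands, so it must come first — holds.
Postmortem has to happen before AllHands — holds.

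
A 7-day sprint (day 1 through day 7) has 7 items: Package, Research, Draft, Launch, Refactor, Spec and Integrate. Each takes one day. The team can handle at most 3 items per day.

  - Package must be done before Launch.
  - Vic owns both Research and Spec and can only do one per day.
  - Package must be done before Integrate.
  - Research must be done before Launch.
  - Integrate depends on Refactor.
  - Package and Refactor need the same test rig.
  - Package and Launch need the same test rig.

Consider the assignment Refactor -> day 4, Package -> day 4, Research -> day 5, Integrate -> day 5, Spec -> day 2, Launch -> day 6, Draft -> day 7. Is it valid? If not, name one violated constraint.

Package must be done before Integrate — holds.
Package and Refactor need the same test rig — violated.
Vic owns both Research and Spec and can only do one per day — holds.
Package and Launch need the same test rig — holds.
Package must be done before Launch — holds.
Integrate depends on Refactor — holds.
The team can handle at most 3 items per day — holds.
Research must be done before Launch — holds.

Invalid. Package and Refactor need the same test rig.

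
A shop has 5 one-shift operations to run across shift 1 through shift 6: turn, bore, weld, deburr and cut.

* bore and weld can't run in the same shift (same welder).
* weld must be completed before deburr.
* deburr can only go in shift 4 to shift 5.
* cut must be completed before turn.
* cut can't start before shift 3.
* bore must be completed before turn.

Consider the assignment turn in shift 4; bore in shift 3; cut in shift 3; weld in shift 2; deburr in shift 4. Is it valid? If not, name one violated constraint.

Yes

bore and weld can't run in the same shift (same welder) — holds.
weld must be completed before deburr — holds.
bore must be completed before turn — holds.
cut must be completed before turn — holds.
cut can't start before shift 3 — holds.
deburr can only go in shift 4 to shift 5 — holds.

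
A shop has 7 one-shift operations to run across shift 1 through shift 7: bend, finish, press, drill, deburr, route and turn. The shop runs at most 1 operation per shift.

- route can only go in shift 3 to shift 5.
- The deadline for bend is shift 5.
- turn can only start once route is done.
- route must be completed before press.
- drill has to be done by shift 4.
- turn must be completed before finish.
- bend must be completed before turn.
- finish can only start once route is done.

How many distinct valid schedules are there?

Splitting on bend: it can be shift 1 (21), shift 2 (21), shift 3 (6), shift 4 (6), shift 5 (2). Listing each branch's schedules as (finish, press, drill, deburr, route, turn) by shift number:
bend=shift 1: (5,6,2,7,3,4) (5,7,2,6,3,4) (6,4,2,7,3,5) (6,5,2,7,3,4) (6,7,2,3,4,5) (6,7,2,4,3,5) (6,7,2,5,3,4) (6,7,3,2,4,5) (6,7,4,2,3,5) (7,4,2,5,3,6) (7,4,2,6,3,5) (7,5,2,3,4,6) (7,5,2,4,3,6) (7,5,2,6,3,4) (7,5,3,2,4,6) (7,5,4,2,3,6) (7,6,2,3,4,5) (7,6,2,4,3,5) (7,6,2,5,3,4) (7,6,3,2,4,5) (7,6,4,2,3,5) — 21.
bend=shift 2: (5,6,1,7,3,4) (5,7,1,6,3,4) (6,4,1,7,3,5) (6,5,1,7,3,4) (6,7,1,3,4,5) (6,7,1,4,3,5) (6,7,1,5,3,4) (6,7,3,1,4,5) (6,7,4,1,3,5) (7,4,1,5,3,6) (7,4,1,6,3,5) (7,5,1,3,4,6) (7,5,1,4,3,6) (7,5,1,6,3,4) (7,5,3,1,4,6) (7,5,4,1,3,6) (7,6,1,3,4,5) (7,6,1,4,3,5) (7,6,1,5,3,4) (7,6,3,1,4,5) (7,6,4,1,3,5) — 21.
bend=shift 3: (6,7,1,2,4,5) (6,7,2,1,4,5) (7,5,1,2,4,6) (7,5,2,1,4,6) (7,6,1,2,4,5) (7,6,2,1,4,5) — 6.
bend=shift 4: (6,7,1,2,3,5) (6,7,2,1,3,5) (7,5,1,2,3,6) (7,5,2,1,3,6) (7,6,1,2,3,5) (7,6,2,1,3,5) — 6.
bend=shift 5: (7,4,1,2,3,6) (7,4,2,1,3,6) — 2.
Summing: 21 + 21 + 6 + 6 + 2 = 56.

56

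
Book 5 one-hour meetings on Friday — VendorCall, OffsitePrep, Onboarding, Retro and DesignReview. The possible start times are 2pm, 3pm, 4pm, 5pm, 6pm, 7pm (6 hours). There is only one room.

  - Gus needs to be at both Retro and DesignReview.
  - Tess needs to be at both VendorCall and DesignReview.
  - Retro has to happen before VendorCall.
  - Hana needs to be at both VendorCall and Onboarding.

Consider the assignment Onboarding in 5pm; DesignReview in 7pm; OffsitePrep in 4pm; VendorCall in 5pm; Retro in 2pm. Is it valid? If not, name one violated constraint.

Gus needs to be at both Retro and DesignReview — holds.
There is only one room — violated.
Retro has to happen before VendorCall — holds.
Tess needs to be at both VendorCall and DesignReview — holds.
Hana needs to be at both VendorCall and Onboarding — violated.

No — it violates: Hana needs to be at both VendorCall and Onboarding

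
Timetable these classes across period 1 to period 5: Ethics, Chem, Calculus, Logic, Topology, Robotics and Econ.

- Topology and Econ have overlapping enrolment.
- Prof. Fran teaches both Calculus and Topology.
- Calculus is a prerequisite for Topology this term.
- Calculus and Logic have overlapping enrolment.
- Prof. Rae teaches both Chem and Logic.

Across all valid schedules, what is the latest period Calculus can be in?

period 4

Downstream work caps Calculus at period 4.
Calculus at period 4 is achievable: Chem -> period 1; Topology -> period 5; Ethics -> period 1; Robotics -> period 1; Logic -> period 2; Calculus -> period 4; Econ -> period 1.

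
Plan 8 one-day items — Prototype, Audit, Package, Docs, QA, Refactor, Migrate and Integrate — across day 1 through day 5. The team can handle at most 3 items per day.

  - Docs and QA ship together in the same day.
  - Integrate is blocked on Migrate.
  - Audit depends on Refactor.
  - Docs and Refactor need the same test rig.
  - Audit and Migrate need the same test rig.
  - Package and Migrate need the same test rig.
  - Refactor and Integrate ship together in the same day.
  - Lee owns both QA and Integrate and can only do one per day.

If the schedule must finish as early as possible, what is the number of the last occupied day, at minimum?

The precedence chain requires at least 3 distinct days.
With at most 3 per day and 8 tasks, at least 3 days are needed.
3 works (last occupied day: day 3): for example Docs -> day 3, Prototype -> day 1, Refactor -> day 2, Integrate -> day 2, Audit -> day 3, QA -> day 3, Migrate -> day 1, Package -> day 2.

day 3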